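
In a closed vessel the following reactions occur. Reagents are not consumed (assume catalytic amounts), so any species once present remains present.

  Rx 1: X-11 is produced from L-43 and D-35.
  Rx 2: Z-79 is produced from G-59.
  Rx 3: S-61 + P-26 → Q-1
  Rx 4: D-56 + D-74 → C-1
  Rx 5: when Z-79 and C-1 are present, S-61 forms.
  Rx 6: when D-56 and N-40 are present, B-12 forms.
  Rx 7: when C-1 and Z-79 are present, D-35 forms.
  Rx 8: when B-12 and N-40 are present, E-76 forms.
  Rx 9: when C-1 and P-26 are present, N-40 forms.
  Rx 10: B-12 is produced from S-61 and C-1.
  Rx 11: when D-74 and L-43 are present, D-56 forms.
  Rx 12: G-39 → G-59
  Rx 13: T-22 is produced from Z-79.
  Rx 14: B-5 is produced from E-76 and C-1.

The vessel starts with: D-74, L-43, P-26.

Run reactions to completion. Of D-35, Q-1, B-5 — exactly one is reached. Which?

B-5

D-74 and L-43 present → D-56 forms (Rx 11).
D-56 and D-74 present → C-1 forms (Rx 4).
C-1 and P-26 present → N-40 forms (Rx 9).
D-56 and N-40 present → B-12 forms (Rx 6).
B-12 and N-40 present → E-76 forms (Rx 8).
E-76 and C-1 present → B-5 forms (Rx 14).
D-35 would need C-1 and Z-79 (Rx 7), but Z-79 never forms. Q-1 would need S-61 and P-26 (Rx 3), but S-61 never forms.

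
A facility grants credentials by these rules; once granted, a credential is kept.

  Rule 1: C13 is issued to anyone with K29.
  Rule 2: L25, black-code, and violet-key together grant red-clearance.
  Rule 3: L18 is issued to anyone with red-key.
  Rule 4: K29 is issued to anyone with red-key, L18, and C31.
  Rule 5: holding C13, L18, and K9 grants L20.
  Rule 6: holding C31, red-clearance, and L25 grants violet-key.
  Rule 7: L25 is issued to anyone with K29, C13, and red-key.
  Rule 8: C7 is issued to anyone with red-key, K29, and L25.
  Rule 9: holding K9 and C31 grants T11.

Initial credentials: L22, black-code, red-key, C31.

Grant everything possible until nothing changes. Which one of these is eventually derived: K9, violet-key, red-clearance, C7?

Holding red-key grants L18 (Rule 3).
Holding red-key, L18, and C31 grants K29 (Rule 4).
Holding K29 grants C13 (Rule 1).
Holding K29, C13, and red-key grants L25 (Rule 7).
Holding red-key, K29, and L25 grants C7 (Rule 8).
red-clearance would need L25, black-code, and violet-key (Rule 2), but violet-key is never granted. violet-key would need C31, red-clearance, and L25 (Rule 6), but red-clearance is never granted. No rule produces K9, and it is not given.

C7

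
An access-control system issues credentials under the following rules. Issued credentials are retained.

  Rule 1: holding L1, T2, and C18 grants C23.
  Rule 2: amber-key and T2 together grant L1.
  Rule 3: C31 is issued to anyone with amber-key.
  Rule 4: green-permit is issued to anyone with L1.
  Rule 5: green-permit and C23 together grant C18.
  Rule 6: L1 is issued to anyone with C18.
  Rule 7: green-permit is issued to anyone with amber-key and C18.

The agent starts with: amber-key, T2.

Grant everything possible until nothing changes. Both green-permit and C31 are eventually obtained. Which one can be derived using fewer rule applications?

C31

C31: Holding amber-key grants C31 (Rule 3). [1 rule application]
green-permit: Holding amber-key and T2 grants L1 (Rule 2). Holding L1 grants green-permit (Rule 4). [2 rule applications]
C31 needs fewer.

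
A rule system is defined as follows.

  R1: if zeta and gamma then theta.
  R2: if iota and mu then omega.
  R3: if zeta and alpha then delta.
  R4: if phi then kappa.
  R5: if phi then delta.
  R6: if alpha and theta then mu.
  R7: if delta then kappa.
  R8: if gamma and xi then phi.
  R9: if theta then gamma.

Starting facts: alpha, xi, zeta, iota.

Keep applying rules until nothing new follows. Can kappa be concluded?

Yes

zeta and alpha hold, so delta follows (R3).
delta holds, so kappa follows (R7).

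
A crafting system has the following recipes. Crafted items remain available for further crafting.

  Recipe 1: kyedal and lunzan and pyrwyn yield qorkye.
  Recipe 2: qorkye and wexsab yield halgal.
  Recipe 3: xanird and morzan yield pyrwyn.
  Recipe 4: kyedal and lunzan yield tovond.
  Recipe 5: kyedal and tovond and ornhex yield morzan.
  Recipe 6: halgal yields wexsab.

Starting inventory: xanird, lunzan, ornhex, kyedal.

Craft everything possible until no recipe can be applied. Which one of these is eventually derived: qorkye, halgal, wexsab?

kyedal and lunzan → tovond (Recipe 4).
Using Recipe 5, kyedal, tovond, and ornhex make morzan.
xanird and morzan → pyrwyn (Recipe 3).
kyedal and lunzan and pyrwyn → qorkye (Recipe 1).
wexsab would need halgal (Recipe 6), but halgal is never obtained. halgal would need qorkye and wexsab (Recipe 2), but wexsab is never obtained.

qorkye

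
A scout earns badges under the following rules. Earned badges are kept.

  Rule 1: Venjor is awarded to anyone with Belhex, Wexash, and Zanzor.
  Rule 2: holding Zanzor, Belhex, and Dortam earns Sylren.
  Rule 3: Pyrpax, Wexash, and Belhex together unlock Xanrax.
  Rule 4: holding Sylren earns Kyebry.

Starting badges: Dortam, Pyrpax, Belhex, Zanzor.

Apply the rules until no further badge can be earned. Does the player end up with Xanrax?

No

Xanrax would need Pyrpax, Wexash, and Belhex (Rule 3), but Wexash is never earned.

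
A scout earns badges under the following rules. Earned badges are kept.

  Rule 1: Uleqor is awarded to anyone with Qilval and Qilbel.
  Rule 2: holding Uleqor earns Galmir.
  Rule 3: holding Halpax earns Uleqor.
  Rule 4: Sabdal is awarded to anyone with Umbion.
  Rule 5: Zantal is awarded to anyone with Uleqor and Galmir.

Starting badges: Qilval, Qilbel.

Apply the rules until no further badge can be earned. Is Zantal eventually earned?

With Qilval and Qilbel, Uleqor is earned (Rule 1).
With Uleqor, Galmir is earned (Rule 2).
With Uleqor and Galmir, Zantal is earned (Rule 5).

Yes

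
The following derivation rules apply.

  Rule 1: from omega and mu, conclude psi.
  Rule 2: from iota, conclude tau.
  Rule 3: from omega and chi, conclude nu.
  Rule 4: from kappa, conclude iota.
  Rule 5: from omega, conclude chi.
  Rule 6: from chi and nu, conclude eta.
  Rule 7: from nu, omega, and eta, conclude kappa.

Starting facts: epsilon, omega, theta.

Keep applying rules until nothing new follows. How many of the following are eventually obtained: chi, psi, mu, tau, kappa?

3

From omega, Rule 5 gives chi.
From omega and chi, Rule 3 gives nu.
chi and nu hold, so eta follows (Rule 6).
nu, omega, and eta hold, so kappa follows (Rule 7).
kappa holds, so iota follows (Rule 4).
iota holds, so tau follows (Rule 2).
chi: reached.
psi would need omega and mu (Rule 1), but mu is never established.
No rule produces mu, and it is not given.
tau: reached.
kappa: reached.
Reached: chi, tau, and kappa — 3 of the 5.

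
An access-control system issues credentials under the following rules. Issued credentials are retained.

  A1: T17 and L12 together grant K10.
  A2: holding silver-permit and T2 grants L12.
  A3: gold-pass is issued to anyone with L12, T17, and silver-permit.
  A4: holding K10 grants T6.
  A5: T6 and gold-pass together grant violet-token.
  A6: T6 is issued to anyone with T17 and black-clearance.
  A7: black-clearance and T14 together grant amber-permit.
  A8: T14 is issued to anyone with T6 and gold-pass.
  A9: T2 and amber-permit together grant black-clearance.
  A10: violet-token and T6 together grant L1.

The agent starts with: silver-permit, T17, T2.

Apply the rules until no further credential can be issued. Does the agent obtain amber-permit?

amber-permit would need black-clearance and T14 (A7), but black-clearance is never granted.

No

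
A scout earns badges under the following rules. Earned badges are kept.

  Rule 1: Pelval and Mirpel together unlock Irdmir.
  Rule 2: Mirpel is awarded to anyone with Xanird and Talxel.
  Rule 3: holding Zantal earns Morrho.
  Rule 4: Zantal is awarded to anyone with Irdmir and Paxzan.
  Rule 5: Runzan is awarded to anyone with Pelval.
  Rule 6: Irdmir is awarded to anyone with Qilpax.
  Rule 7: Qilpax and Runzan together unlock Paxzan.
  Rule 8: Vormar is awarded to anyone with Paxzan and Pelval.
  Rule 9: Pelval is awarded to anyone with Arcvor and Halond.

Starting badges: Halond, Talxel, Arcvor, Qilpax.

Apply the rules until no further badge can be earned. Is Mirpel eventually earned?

Mirpel would need Xanird and Talxel (Rule 2), but Xanird is never earned.

No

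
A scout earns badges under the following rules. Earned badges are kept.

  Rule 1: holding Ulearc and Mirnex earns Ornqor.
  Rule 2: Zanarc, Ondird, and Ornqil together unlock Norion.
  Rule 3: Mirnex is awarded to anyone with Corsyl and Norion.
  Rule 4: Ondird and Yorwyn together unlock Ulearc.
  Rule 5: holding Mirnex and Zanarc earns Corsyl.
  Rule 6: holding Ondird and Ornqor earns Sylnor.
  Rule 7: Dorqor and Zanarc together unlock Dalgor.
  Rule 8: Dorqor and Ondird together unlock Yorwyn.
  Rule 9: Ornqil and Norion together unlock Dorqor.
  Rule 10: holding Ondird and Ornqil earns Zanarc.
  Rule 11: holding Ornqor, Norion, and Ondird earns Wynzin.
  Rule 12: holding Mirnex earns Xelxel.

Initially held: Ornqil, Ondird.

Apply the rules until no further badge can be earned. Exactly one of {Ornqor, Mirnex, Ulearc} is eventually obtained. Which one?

With Ondird and Ornqil, Zanarc is earned (Rule 10).
With Zanarc, Ondird, and Ornqil, Norion is earned (Rule 2).
With Ornqil and Norion, Dorqor is earned (Rule 9).
With Dorqor and Ondird, Yorwyn is earned (Rule 8).
With Ondird and Yorwyn, Ulearc is earned (Rule 4).
Ornqor would need Ulearc and Mirnex (Rule 1), but Mirnex is never earned. Mirnex would need Corsyl and Norion (Rule 3), but Corsyl is never earned.

Ulearc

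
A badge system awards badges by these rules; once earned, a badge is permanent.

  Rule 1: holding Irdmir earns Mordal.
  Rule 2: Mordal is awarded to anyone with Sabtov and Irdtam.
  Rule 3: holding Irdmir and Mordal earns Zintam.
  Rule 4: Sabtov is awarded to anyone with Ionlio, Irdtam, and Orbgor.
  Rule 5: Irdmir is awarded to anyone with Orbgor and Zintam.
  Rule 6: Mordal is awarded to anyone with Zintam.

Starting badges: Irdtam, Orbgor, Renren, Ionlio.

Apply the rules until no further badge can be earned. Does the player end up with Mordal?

Yes

With Ionlio, Irdtam, and Orbgor, Sabtov is earned (Rule 4).
With Sabtov and Irdtam, Mordal is earned (Rule 2).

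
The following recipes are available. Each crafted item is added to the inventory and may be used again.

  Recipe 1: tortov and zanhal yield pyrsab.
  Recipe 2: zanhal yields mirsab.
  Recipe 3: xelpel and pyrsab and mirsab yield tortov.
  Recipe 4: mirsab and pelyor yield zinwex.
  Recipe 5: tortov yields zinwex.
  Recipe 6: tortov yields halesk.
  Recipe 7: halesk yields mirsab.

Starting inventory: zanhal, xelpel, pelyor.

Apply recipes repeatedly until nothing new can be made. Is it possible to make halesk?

No

halesk would need tortov (Recipe 6), but tortov is never obtained.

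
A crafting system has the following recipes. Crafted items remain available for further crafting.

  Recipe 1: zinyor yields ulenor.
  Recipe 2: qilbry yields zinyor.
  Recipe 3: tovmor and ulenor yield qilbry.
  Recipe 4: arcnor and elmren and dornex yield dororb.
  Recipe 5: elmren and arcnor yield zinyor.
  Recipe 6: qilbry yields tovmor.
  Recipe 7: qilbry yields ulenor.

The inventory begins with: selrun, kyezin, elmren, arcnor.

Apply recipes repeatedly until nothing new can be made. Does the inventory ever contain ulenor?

elmren and arcnor → zinyor (Recipe 5).
Using Recipe 1, zinyor makes ulenor.

Yes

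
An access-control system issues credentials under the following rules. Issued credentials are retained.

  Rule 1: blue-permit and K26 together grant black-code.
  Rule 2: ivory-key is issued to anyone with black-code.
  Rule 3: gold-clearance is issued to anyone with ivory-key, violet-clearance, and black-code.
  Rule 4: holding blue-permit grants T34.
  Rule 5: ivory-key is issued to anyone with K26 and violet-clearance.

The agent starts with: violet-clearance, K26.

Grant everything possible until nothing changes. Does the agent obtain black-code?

black-code would need blue-permit and K26 (Rule 1), but blue-permit is never granted.

No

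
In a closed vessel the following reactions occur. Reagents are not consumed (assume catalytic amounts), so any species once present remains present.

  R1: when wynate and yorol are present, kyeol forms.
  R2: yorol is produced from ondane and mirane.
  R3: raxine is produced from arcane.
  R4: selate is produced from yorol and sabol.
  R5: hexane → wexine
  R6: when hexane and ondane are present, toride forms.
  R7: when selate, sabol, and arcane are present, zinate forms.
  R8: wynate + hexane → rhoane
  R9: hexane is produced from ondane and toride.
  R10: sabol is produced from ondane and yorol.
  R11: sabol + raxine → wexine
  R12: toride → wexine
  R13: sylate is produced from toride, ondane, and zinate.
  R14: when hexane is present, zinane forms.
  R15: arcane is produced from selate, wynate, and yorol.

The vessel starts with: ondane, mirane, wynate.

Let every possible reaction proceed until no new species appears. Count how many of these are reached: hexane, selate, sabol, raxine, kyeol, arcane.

ondane and mirane present → yorol forms (R2).
ondane and yorol present → sabol forms (R10).
wynate and yorol present → kyeol forms (R1).
yorol and sabol present → selate forms (R4).
selate, wynate, and yorol present → arcane forms (R15).
arcane present → raxine forms (R3).
hexane would need ondane and toride (R9), but toride never forms.
selate: reached.
sabol: reached.
raxine: reached.
kyeol: reached.
arcane: reached.
Reached: selate, sabol, raxine, kyeol, and arcane — 5 of the 6.

5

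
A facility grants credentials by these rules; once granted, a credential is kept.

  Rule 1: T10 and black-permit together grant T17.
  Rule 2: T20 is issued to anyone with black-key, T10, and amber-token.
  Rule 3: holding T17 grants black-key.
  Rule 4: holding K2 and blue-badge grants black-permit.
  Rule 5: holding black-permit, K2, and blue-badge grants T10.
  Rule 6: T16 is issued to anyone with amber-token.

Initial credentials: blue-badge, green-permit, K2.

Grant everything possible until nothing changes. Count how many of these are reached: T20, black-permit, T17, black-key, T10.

Holding K2 and blue-badge grants black-permit (Rule 4).
Holding black-permit, K2, and blue-badge grants T10 (Rule 5).
Holding T10 and black-permit grants T17 (Rule 1).
Holding T17 grants black-key (Rule 3).
T20 would need black-key, T10, and amber-token (Rule 2), but amber-token is never granted.
black-permit: reached.
T17: reached.
black-key: reached.
T10: reached.
Reached: black-permit, T17, black-key, and T10 — 4 of the 5.

4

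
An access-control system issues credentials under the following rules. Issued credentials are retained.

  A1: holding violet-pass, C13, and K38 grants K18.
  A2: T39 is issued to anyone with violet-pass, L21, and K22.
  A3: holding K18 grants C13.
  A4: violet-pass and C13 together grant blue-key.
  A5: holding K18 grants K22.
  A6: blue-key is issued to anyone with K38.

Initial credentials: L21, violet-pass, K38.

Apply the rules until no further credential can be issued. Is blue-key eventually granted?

Yes

Holding K38 grants blue-key (A6).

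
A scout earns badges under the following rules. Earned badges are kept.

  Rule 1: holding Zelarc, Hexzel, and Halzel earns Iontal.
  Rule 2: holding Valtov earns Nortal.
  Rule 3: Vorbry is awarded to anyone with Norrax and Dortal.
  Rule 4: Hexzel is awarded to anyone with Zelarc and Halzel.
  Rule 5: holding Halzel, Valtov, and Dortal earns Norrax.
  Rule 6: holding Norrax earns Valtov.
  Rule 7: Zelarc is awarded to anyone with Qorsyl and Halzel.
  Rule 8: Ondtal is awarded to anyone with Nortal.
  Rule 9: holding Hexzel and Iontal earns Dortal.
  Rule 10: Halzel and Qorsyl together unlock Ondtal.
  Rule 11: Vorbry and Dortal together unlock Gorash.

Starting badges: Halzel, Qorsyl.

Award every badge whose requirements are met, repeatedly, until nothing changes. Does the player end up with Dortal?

Yes

With Qorsyl and Halzel, Zelarc is earned (Rule 7).
With Zelarc and Halzel, Hexzel is earned (Rule 4).
With Zelarc, Hexzel, and Halzel, Iontal is earned (Rule 1).
With Hexzel and Iontal, Dortal is earned (Rule 9).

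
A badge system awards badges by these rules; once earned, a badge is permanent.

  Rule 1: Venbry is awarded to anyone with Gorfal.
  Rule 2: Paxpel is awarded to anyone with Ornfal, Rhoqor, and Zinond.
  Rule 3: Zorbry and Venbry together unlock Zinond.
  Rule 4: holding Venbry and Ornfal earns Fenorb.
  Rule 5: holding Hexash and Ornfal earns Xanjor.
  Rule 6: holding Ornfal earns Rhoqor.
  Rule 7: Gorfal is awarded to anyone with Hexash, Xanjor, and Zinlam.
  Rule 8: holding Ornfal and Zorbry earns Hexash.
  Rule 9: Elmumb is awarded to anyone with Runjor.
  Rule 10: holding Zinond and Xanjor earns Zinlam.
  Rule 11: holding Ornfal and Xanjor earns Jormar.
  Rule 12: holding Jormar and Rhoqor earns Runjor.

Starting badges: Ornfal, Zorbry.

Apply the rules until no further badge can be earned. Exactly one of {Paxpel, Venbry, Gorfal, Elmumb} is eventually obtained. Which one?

With Ornfal and Zorbry, Hexash is earned (Rule 8).
With Ornfal, Rhoqor is earned (Rule 6).
With Hexash and Ornfal, Xanjor is earned (Rule 5).
With Ornfal and Xanjor, Jormar is earned (Rule 11).
With Jormar and Rhoqor, Runjor is earned (Rule 12).
With Runjor, Elmumb is earned (Rule 9).
Paxpel would need Ornfal, Rhoqor, and Zinond (Rule 2), but Zinond is never earned. Gorfal would need Hexash, Xanjor, and Zinlam (Rule 7), but Zinlam is never earned. Venbry would need Gorfal (Rule 1), but Gorfal is never earned.

Elmumb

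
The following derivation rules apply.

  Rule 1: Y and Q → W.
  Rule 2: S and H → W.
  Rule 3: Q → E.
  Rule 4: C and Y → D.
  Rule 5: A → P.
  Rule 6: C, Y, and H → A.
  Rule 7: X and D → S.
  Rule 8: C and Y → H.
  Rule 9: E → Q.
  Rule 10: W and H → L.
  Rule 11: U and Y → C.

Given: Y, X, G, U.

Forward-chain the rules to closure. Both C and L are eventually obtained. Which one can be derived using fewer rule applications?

C: From U and Y, Rule 11 gives C. [1 rule application]
L: U and Y hold, so C follows (Rule 11). From C and Y, Rule 8 gives H. From C and Y, Rule 4 gives D. From X and D, Rule 7 gives S. From S and H, Rule 2 gives W. From W and H, Rule 10 gives L. [6 rule applications]
C needs fewer.

C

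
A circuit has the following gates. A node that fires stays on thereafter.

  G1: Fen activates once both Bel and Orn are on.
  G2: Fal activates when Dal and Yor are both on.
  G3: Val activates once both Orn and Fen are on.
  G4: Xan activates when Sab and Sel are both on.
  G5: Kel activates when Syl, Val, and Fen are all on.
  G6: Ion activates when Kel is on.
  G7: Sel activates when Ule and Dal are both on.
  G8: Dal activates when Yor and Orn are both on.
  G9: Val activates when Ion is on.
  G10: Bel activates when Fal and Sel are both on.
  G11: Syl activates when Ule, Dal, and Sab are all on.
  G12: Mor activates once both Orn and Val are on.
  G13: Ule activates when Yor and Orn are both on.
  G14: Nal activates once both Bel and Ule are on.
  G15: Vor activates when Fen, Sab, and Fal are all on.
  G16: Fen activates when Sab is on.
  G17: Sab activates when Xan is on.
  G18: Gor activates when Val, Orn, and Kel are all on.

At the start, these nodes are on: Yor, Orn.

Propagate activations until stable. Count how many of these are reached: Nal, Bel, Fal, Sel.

4

G8: Yor and Orn on → Dal on.
Yor and Orn are on, so Ule activates (G13).
Ule and Dal are on, so Sel activates (G7).
G2: Dal and Yor on → Fal on.
Fal and Sel are on, so Bel activates (G10).
G14: Bel and Ule on → Nal on.
Nal: reached.
Bel: reached.
Fal: reached.
Sel: reached.
All 4 are reached.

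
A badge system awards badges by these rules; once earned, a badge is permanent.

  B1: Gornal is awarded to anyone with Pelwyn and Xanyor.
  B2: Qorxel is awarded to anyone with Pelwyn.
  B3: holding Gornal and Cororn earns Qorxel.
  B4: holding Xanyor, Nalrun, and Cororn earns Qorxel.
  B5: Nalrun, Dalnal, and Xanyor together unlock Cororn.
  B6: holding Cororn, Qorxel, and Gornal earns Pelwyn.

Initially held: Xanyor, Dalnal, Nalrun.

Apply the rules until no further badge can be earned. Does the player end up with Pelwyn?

No

Pelwyn would need Cororn, Qorxel, and Gornal (B6), but Gornal is never earned.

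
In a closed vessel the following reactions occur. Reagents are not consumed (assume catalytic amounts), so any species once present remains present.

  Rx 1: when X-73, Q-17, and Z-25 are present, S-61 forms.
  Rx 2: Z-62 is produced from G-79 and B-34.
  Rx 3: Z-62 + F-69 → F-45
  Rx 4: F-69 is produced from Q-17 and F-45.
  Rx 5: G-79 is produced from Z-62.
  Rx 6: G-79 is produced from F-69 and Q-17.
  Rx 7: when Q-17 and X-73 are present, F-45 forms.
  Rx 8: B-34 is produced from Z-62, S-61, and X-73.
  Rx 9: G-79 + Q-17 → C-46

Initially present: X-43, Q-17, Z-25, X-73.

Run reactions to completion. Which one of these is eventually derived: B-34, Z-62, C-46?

C-46

Q-17 and X-73 present → F-45 forms (Rx 7).
Q-17 and F-45 present → F-69 forms (Rx 4).
F-69 and Q-17 present → G-79 forms (Rx 6).
G-79 and Q-17 present → C-46 forms (Rx 9).
B-34 would need Z-62, S-61, and X-73 (Rx 8), but Z-62 never forms. Z-62 would need G-79 and B-34 (Rx 2), but B-34 never forms.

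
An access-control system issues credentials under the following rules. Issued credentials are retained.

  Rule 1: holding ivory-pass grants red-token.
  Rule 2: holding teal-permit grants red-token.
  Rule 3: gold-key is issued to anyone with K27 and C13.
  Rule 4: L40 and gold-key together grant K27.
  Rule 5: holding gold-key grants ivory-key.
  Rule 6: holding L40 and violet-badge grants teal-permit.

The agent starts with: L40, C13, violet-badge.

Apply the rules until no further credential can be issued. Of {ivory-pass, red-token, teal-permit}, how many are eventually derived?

2

Holding L40 and violet-badge grants teal-permit (Rule 6).
Holding teal-permit grants red-token (Rule 2).
No rule produces ivory-pass, and it is not given.
red-token: reached.
teal-permit: reached.
Reached: red-token and teal-permit — 2 of the 3.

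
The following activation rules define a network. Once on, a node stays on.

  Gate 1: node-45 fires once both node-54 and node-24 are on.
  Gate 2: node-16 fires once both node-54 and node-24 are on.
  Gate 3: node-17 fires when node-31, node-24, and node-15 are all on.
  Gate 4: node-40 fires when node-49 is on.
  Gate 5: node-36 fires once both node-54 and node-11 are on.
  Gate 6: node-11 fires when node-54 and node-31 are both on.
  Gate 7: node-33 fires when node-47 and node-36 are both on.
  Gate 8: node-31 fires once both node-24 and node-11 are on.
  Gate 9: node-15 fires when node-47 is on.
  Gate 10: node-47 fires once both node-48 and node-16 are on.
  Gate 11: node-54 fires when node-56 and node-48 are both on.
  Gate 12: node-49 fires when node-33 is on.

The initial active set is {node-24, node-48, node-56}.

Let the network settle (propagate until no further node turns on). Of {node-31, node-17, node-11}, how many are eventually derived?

0

node-31 would need node-24 and node-11 (Gate 8), but node-11 never turns on.
node-17 would need node-31, node-24, and node-15 (Gate 3), but node-31 never turns on.
node-11 would need node-54 and node-31 (Gate 6), but node-31 never turns on.
None of the 3 are reached.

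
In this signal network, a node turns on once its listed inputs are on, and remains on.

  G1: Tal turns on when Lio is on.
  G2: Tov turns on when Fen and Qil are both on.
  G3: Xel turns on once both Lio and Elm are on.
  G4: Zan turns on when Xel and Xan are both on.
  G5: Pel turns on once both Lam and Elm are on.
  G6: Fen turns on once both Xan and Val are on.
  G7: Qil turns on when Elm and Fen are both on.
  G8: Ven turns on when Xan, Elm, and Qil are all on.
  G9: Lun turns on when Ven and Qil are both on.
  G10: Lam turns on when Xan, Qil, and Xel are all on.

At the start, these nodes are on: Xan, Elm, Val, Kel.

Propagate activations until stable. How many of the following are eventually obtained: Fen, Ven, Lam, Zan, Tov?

G6: Xan and Val on → Fen on.
G7: Elm and Fen on → Qil on.
Xan, Elm, and Qil are on, so Ven turns on (G8).
Fen and Qil are on, so Tov turns on (G2).
Fen: reached.
Ven: reached.
Lam would need Xan, Qil, and Xel (G10), but Xel never turns on.
Zan would need Xel and Xan (G4), but Xel never turns on.
Tov: reached.
Reached: Fen, Ven, and Tov — 3 of the 5.

3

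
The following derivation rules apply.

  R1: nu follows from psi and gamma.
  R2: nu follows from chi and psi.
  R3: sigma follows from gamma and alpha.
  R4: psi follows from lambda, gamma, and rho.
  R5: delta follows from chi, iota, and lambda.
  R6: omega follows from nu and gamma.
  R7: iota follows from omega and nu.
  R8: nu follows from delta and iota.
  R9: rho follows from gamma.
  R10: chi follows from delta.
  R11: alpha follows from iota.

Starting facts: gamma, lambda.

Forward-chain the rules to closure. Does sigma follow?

gamma holds, so rho follows (R9).
From lambda, gamma, and rho, R4 gives psi.
psi and gamma hold, so nu follows (R1).
From nu and gamma, R6 gives omega.
omega and nu hold, so iota follows (R7).
iota holds, so alpha follows (R11).
gamma and alpha hold, so sigma follows (R3).

Yes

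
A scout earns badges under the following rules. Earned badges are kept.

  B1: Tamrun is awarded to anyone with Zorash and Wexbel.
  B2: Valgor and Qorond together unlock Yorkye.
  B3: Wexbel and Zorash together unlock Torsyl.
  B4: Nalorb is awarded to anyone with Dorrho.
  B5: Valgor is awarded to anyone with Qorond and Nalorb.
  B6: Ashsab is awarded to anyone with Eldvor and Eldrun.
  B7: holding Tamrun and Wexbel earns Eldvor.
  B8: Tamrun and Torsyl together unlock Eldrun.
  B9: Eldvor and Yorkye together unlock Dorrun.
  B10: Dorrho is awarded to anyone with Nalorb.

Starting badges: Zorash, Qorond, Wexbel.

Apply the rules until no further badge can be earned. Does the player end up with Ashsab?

Yes

With Wexbel and Zorash, Torsyl is earned (B3).
With Zorash and Wexbel, Tamrun is earned (B1).
With Tamrun and Torsyl, Eldrun is earned (B8).
With Tamrun and Wexbel, Eldvor is earned (B7).
With Eldvor and Eldrun, Ashsab is earned (B6).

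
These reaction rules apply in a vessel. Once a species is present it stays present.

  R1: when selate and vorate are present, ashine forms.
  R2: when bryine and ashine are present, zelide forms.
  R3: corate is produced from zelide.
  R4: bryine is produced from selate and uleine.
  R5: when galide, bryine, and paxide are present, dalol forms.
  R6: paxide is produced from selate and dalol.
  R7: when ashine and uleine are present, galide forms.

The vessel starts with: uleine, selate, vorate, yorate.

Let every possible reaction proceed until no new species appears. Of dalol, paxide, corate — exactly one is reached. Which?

corate

selate and vorate present → ashine forms (R1).
selate and uleine present → bryine forms (R4).
bryine and ashine present → zelide forms (R2).
zelide present → corate forms (R3).
paxide would need selate and dalol (R6), but dalol never forms. dalol would need galide, bryine, and paxide (R5), but paxide never forms.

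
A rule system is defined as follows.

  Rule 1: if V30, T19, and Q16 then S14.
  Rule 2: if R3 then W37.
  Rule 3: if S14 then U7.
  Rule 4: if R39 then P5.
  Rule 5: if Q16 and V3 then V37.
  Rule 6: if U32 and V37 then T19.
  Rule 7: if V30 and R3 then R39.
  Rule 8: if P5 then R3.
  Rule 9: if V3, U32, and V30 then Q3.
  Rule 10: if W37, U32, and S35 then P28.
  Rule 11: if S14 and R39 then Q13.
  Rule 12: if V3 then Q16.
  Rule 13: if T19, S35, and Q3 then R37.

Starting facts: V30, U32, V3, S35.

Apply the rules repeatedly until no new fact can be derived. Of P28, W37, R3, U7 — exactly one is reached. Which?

From V3, Rule 12 gives Q16.
Q16 and V3 hold, so V37 follows (Rule 5).
U32 and V37 hold, so T19 follows (Rule 6).
V30, T19, and Q16 hold, so S14 follows (Rule 1).
From S14, Rule 3 gives U7.
P28 would need W37, U32, and S35 (Rule 10), but W37 is never established. W37 would need R3 (Rule 2), but R3 is never established. R3 would need P5 (Rule 8), but P5 is never established.

U7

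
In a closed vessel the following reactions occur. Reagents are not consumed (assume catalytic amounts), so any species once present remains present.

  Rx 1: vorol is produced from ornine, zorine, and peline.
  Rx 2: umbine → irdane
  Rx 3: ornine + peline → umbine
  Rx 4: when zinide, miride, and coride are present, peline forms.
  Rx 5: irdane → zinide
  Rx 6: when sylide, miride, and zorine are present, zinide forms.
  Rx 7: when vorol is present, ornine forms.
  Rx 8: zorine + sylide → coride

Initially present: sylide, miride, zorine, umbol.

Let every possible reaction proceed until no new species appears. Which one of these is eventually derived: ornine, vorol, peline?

peline

zorine and sylide present → coride forms (Rx 8).
sylide, miride, and zorine present → zinide forms (Rx 6).
zinide, miride, and coride present → peline forms (Rx 4).
vorol would need ornine, zorine, and peline (Rx 1), but ornine never forms. ornine would need vorol (Rx 7), but vorol never forms.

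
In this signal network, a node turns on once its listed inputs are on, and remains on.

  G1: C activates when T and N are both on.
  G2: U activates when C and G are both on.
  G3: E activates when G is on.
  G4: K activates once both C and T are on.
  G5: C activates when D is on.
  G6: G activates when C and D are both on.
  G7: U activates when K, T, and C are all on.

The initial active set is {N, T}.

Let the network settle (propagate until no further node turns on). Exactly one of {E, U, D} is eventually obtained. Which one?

U

T and N are on, so C activates (G1).
C and T are on, so K activates (G4).
G7: K, T, and C on → U on.
No rule produces D, and it is not given. E would need G (G3), but G never turns on.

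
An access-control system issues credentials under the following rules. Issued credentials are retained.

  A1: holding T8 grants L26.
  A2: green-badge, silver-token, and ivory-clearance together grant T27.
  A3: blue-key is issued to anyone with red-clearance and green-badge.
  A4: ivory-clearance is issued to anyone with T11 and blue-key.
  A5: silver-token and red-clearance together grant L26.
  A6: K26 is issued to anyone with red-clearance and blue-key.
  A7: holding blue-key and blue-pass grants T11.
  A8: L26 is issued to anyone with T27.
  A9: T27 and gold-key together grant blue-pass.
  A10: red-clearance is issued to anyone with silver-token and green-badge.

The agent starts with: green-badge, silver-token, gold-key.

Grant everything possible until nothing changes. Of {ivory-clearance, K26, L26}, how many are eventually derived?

2

Holding silver-token and green-badge grants red-clearance (A10).
Holding red-clearance and green-badge grants blue-key (A3).
Holding silver-token and red-clearance grants L26 (A5).
Holding red-clearance and blue-key grants K26 (A6).
ivory-clearance would need T11 and blue-key (A4), but T11 is never granted.
K26: reached.
L26: reached.
Reached: K26 and L26 — 2 of the 3.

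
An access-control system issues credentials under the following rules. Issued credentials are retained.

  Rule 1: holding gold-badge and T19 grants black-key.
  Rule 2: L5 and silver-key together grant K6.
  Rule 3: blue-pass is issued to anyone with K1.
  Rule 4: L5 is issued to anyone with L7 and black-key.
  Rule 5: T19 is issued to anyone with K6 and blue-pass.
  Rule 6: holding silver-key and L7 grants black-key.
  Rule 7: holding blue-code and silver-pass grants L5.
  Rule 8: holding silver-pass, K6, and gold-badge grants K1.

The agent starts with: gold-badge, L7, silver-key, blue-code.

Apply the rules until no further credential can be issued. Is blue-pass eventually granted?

blue-pass would need K1 (Rule 3), but K1 is never granted.

No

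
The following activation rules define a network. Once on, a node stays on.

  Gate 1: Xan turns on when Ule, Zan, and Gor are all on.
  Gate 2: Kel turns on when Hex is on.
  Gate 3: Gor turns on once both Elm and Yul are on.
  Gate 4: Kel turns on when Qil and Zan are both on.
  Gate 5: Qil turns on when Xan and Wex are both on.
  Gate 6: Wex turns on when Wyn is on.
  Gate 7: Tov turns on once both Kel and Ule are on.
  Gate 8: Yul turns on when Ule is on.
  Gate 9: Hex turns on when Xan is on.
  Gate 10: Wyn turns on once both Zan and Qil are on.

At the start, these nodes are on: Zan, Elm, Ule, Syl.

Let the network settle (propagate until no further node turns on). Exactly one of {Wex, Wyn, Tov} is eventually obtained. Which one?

Tov

Ule is on, so Yul turns on (Gate 8).
Gate 3: Elm and Yul on → Gor on.
Gate 1: Ule, Zan, and Gor on → Xan on.
Gate 9: Xan on → Hex on.
Hex is on, so Kel turns on (Gate 2).
Gate 7: Kel and Ule on → Tov on.
Wyn would need Zan and Qil (Gate 10), but Qil never turns on. Wex would need Wyn (Gate 6), but Wyn never turns on.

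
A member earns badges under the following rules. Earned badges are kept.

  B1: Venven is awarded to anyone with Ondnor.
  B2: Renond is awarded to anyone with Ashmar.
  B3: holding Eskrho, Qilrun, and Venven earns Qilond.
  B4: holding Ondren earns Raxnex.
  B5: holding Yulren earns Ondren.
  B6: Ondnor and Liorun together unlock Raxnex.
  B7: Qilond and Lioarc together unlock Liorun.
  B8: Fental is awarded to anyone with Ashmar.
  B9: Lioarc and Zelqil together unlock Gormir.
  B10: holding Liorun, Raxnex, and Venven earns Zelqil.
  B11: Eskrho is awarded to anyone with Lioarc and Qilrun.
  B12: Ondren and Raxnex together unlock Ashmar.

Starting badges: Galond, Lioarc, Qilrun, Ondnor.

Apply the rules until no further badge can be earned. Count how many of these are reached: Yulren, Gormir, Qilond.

With Ondnor, Venven is earned (B1).
With Lioarc and Qilrun, Eskrho is earned (B11).
With Eskrho, Qilrun, and Venven, Qilond is earned (B3).
With Qilond and Lioarc, Liorun is earned (B7).
With Ondnor and Liorun, Raxnex is earned (B6).
With Liorun, Raxnex, and Venven, Zelqil is earned (B10).
With Lioarc and Zelqil, Gormir is earned (B9).
No rule produces Yulren, and it is not given.
Gormir: reached.
Qilond: reached.
Reached: Gormir and Qilond — 2 of the 3.

2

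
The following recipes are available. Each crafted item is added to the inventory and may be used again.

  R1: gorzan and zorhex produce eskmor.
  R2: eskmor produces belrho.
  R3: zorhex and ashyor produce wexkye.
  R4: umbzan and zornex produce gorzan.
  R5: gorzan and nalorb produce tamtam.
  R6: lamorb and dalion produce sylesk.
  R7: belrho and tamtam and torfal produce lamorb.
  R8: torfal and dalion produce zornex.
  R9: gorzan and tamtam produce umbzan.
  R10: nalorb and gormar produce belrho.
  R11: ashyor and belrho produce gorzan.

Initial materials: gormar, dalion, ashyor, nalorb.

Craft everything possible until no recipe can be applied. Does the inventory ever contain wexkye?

No

wexkye would need zorhex and ashyor (R3), but zorhex is never obtained.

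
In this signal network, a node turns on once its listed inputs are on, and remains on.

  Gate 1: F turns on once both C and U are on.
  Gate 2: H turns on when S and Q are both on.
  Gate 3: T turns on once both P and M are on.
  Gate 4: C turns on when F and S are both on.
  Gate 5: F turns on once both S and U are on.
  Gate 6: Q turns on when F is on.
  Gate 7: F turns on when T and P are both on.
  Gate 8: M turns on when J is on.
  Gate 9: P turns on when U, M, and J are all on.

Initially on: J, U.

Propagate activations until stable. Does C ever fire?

C would need F and S (Gate 4), but S never turns on.

No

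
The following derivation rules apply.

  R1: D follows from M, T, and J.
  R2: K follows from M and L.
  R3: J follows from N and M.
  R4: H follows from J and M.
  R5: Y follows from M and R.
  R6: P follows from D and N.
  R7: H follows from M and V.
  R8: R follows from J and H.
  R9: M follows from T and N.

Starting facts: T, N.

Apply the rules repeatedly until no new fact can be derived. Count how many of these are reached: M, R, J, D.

4

From T and N, R9 gives M.
From N and M, R3 gives J.
From J and M, R4 gives H.
From M, T, and J, R1 gives D.
J and H hold, so R follows (R8).
M: reached.
R: reached.
J: reached.
D: reached.
All 4 are reached.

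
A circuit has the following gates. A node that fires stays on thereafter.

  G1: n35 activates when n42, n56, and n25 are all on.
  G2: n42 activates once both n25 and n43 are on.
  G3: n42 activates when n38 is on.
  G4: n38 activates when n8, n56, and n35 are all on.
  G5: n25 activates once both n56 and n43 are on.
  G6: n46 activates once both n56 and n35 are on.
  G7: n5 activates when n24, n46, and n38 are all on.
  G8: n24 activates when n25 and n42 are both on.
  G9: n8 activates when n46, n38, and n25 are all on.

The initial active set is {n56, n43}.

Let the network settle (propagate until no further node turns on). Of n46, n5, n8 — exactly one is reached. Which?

n46

G5: n56 and n43 on → n25 on.
G2: n25 and n43 on → n42 on.
G1: n42, n56, and n25 on → n35 on.
n56 and n35 are on, so n46 activates (G6).
n8 would need n46, n38, and n25 (G9), but n38 never turns on. n5 would need n24, n46, and n38 (G7), but n38 never turns on.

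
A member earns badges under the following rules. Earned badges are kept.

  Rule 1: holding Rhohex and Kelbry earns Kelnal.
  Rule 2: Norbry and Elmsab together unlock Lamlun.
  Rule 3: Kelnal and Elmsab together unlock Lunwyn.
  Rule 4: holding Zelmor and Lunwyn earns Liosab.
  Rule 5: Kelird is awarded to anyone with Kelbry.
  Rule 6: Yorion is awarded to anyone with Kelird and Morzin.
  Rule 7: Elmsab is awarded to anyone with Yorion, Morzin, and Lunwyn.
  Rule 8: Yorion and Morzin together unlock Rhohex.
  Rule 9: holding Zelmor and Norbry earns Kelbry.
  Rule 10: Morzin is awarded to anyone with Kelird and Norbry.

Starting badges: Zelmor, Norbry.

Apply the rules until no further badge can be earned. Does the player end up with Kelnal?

Yes

With Zelmor and Norbry, Kelbry is earned (Rule 9).
With Kelbry, Kelird is earned (Rule 5).
With Kelird and Norbry, Morzin is earned (Rule 10).
With Kelird and Morzin, Yorion is earned (Rule 6).
With Yorion and Morzin, Rhohex is earned (Rule 8).
With Rhohex and Kelbry, Kelnal is earned (Rule 1).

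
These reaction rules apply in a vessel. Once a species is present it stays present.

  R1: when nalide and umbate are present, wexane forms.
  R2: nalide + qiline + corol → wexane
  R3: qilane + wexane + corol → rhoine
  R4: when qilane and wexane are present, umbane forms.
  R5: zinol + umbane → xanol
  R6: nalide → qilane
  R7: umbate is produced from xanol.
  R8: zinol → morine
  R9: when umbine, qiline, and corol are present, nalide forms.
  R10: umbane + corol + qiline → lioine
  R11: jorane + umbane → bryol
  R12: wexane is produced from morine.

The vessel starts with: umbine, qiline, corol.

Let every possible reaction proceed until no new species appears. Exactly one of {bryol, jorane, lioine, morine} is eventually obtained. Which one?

umbine, qiline, and corol present → nalide forms (R9).
nalide, qiline, and corol present → wexane forms (R2).
nalide present → qilane forms (R6).
qilane and wexane present → umbane forms (R4).
umbane, corol, and qiline present → lioine forms (R10).
morine would need zinol (R8), but zinol never forms. No rule produces jorane, and it is not given. bryol would need jorane and umbane (R11), but jorane never forms.

lioine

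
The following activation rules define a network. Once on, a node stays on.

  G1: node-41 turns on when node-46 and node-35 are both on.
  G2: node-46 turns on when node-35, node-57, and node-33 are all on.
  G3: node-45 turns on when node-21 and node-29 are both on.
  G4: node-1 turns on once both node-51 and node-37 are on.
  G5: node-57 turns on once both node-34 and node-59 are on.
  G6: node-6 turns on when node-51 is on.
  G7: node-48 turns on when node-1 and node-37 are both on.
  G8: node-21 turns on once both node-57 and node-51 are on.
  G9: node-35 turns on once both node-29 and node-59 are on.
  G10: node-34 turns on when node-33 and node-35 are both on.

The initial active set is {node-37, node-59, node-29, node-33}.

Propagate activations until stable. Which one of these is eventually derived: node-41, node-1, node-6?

node-29 and node-59 are on, so node-35 turns on (G9).
node-33 and node-35 are on, so node-34 turns on (G10).
node-34 and node-59 are on, so node-57 turns on (G5).
G2: node-35, node-57, and node-33 on → node-46 on.
node-46 and node-35 are on, so node-41 turns on (G1).
node-6 would need node-51 (G6), but node-51 never turns on. node-1 would need node-51 and node-37 (G4), but node-51 never turns on.

node-41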